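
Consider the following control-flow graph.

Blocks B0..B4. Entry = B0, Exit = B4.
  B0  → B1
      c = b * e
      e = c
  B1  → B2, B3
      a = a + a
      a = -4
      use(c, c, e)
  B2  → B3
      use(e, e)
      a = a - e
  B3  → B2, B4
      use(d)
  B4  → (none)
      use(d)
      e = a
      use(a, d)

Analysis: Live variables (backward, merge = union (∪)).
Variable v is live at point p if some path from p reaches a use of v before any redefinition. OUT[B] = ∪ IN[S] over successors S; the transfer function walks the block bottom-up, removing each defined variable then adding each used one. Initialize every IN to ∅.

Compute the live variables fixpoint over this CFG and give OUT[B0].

Answer: {a, c, d, e}

Derivation:
Converged values:
  B0:   IN={a, b, d, e}   OUT={a, c, d, e}
  B1:   IN={a, c, d, e}   OUT={a, d, e}
  B2:   IN={a, d, e}   OUT={a, d, e}
  B3:   IN={a, d, e}   OUT={a, d, e}
  B4:   IN={a, d}   OUT={}

Merge at B0: OUT[B0] = IN[B1] = {a, c, d, e}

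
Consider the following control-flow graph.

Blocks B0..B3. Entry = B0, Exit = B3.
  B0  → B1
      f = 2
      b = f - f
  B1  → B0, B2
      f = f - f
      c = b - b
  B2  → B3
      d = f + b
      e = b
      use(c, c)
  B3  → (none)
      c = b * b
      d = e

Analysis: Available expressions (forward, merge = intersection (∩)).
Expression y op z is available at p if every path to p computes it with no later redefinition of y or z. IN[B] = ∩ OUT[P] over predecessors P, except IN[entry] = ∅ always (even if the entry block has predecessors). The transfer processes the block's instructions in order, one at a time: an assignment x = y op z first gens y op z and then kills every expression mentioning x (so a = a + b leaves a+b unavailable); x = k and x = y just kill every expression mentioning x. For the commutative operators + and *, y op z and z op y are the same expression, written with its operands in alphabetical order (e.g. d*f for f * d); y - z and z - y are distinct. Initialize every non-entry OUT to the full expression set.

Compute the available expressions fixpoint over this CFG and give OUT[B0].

Per-block solution:
  B0: | IN={} | OUT={f-f}
  B1: | IN={f-f} | OUT={b-b}
  B2: | IN={b-b} | OUT={b+f, b-b}
  B3: | IN={b+f, b-b} | OUT={b*b, b+f, b-b}

Merge at B0 (entry node, so the boundary value {} is joined with the incoming edge(s)): IN[B0] = {} ∩ OUT[B1] = {}
Applying B0's transfer function to that IN value gives OUT[B0] (row B0 above).

Answer: {f-f}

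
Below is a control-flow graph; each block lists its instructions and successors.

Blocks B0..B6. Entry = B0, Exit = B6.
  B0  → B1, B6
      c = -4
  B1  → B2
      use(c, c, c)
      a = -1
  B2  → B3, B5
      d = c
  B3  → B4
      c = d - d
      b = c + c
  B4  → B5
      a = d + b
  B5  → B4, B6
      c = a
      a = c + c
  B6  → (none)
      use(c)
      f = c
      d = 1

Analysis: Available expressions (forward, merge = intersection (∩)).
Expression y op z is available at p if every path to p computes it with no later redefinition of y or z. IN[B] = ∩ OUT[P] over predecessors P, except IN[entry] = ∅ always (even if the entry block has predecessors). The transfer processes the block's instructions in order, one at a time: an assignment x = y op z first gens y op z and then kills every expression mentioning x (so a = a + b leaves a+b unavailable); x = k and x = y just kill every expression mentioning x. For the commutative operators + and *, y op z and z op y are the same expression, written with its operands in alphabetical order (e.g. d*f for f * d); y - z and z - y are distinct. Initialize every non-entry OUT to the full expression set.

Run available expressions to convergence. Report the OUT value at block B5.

Per-block solution:
  B0:  IN={}  OUT={}
  B1:  IN={}  OUT={}
  B2:  IN={}  OUT={}
  B3:  IN={}  OUT={c+c, d-d}
  B4:  IN={c+c}  OUT={b+d, c+c}
  B5:  IN={}  OUT={c+c}
  B6:  IN={}  OUT={}

Merge at B5: IN[B5] = OUT[B2] ∩ OUT[B4] = {}
Applying B5's transfer function to that IN value gives OUT[B5] (row B5 above).

Answer: {c+c}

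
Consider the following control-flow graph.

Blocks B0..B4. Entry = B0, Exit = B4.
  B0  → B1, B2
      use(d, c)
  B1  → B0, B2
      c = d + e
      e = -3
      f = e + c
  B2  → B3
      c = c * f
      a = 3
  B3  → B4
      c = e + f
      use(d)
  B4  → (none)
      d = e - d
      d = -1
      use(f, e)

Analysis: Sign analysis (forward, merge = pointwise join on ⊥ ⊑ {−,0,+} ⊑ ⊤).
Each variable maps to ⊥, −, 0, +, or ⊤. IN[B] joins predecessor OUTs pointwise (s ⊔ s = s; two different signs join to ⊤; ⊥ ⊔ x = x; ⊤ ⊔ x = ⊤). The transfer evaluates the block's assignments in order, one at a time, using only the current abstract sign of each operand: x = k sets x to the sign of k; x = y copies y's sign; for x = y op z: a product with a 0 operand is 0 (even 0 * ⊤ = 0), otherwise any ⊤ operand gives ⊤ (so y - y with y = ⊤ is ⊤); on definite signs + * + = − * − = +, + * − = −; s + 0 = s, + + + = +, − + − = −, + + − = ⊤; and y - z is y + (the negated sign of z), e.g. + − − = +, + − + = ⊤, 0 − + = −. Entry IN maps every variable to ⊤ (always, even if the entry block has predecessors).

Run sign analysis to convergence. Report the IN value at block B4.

Converged values:
  B0: | IN=(all ⊤) | OUT=(all ⊤)
  B1: | IN=(all ⊤) | OUT={e:-; rest ⊤}
  B2: | IN=(all ⊤) | OUT={a:+; rest ⊤}
  B3: | IN={a:+; rest ⊤} | OUT={a:+; rest ⊤}
  B4: | IN={a:+; rest ⊤} | OUT={a:+, d:-; rest ⊤}

Merge at B4: IN[B4] = OUT[B3] = {a: +, b: ⊤, c: ⊤, d: ⊤, e: ⊤, f: ⊤}

Answer: {a: +, b: ⊤, c: ⊤, d: ⊤, e: ⊤, f: ⊤}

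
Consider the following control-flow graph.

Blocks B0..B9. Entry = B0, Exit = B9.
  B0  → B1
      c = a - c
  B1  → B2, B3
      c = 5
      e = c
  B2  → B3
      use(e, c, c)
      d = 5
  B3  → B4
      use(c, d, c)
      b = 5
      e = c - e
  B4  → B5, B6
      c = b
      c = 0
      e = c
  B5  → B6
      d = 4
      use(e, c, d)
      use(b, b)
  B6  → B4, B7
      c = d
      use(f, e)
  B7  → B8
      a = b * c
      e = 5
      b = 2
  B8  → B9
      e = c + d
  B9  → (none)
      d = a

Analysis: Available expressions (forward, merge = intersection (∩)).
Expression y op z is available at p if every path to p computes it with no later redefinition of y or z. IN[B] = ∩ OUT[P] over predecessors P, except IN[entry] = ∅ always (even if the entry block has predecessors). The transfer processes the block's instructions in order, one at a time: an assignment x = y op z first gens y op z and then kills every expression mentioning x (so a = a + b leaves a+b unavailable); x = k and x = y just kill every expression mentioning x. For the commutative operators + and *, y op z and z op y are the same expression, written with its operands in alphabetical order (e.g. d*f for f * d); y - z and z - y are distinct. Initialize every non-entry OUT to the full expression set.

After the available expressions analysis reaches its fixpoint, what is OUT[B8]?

Answer: {c+d}

Working:
Converged values:
  B0: | IN={} | OUT={}
  B1: | IN={} | OUT={}
  B2: | IN={} | OUT={}
  B3: | IN={} | OUT={}
  B4: | IN={} | OUT={}
  B5: | IN={} | OUT={}
  B6: | IN={} | OUT={}
  B7: | IN={} | OUT={}
  B8: | IN={} | OUT={c+d}
  B9: | IN={c+d} | OUT={}

Merge at B8: IN[B8] = OUT[B7] = {}
Applying B8's transfer function to that IN value gives OUT[B8] (row B8 above).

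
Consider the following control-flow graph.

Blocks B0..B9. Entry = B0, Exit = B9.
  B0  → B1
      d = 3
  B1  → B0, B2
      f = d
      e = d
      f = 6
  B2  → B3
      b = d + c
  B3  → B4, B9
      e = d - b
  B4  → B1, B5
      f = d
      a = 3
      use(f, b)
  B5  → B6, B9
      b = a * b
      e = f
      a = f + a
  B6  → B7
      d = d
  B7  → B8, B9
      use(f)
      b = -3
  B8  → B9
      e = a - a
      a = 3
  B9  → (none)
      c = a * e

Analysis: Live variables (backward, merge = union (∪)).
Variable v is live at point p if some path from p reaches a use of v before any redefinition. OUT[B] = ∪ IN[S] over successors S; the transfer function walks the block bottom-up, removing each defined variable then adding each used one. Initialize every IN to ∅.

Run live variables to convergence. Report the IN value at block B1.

Per-block solution:
  B0: | IN={a, c} | OUT={a, c, d}
  B1: | IN={a, c, d} | OUT={a, c, d}
  B2: | IN={a, c, d} | OUT={a, b, c, d}
  B3: | IN={a, b, c, d} | OUT={a, b, c, d, e}
  B4: | IN={b, c, d} | OUT={a, b, c, d, f}
  B5: | IN={a, b, d, f} | OUT={a, d, e, f}
  B6: | IN={a, d, e, f} | OUT={a, e, f}
  B7: | IN={a, e, f} | OUT={a, e}
  B8: | IN={a} | OUT={a, e}
  B9: | IN={a, e} | OUT={}

Merge at B1: OUT[B1] = IN[B0] ⊔ IN[B2] = {a, c, d}
Applying B1's transfer function to that OUT value gives IN[B1] (row B1 above).

Answer: {a, c, d}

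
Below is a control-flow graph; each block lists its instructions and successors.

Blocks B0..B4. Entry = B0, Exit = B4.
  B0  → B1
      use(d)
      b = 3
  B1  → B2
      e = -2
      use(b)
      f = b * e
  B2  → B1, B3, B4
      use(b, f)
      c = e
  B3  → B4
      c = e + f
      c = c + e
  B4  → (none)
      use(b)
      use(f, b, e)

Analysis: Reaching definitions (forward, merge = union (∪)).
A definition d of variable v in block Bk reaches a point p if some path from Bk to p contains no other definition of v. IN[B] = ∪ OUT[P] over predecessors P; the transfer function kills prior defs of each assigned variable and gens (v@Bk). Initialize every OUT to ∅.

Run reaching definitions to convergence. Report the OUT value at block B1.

Answer: {b@B0, c@B2, e@B1, f@B1}

Working:
Fixpoint table:
  B0:   IN={}   OUT={b@B0}
  B1:   IN={b@B0, c@B2, e@B1, f@B1}   OUT={b@B0, c@B2, e@B1, f@B1}
  B2:   IN={b@B0, c@B2, e@B1, f@B1}   OUT={b@B0, c@B2, e@B1, f@B1}
  B3:   IN={b@B0, c@B2, e@B1, f@B1}   OUT={b@B0, c@B3, e@B1, f@B1}
  B4:   IN={b@B0, c@B2, c@B3, e@B1, f@B1}   OUT={b@B0, c@B2, c@B3, e@B1, f@B1}

Merge at B1: IN[B1] = OUT[B0] ⊔ OUT[B2] = {b@B0, c@B2, e@B1, f@B1}
Applying B1's transfer function to that IN value gives OUT[B1] (row B1 above).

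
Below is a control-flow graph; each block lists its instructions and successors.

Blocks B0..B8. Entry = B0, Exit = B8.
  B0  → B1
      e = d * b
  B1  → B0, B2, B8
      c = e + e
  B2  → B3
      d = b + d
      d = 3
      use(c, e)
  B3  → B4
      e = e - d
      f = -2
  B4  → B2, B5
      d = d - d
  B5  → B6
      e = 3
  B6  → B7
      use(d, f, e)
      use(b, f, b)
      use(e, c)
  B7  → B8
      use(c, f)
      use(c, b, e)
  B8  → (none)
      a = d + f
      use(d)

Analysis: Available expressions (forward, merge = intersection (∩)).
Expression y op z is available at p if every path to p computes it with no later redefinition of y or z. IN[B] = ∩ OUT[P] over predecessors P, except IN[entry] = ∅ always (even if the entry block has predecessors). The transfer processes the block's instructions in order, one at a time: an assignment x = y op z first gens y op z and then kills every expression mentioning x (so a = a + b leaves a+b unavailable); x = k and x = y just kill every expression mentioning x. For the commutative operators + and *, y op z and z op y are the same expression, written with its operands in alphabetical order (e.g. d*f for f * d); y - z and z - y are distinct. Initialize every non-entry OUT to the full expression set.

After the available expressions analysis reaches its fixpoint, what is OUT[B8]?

Answer: {d+f}

Working:
Converged values:
  B0: | IN={} | OUT={b*d}
  B1: | IN={b*d} | OUT={b*d, e+e}
  B2: | IN={} | OUT={}
  B3: | IN={} | OUT={}
  B4: | IN={} | OUT={}
  B5: | IN={} | OUT={}
  B6: | IN={} | OUT={}
  B7: | IN={} | OUT={}
  B8: | IN={} | OUT={d+f}

Merge at B8: IN[B8] = OUT[B1] ∩ OUT[B7] = {}
Applying B8's transfer function to that IN value gives OUT[B8] (row B8 above).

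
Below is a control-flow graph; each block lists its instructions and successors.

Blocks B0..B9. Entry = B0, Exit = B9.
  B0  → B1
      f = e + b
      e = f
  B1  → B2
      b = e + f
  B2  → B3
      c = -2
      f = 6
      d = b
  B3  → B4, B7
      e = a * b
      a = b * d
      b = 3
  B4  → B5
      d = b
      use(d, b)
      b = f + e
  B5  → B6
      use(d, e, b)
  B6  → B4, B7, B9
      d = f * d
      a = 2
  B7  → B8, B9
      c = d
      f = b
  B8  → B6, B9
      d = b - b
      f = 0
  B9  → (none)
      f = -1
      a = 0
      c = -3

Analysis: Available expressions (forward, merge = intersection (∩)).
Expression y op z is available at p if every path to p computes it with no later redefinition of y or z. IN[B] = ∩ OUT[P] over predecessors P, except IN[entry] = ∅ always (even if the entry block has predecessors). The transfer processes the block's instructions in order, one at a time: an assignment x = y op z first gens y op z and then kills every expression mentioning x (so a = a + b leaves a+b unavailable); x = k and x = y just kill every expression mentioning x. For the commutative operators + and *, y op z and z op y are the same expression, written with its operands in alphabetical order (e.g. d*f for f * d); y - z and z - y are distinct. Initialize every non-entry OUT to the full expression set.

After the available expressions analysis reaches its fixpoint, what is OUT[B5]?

Answer: {e+f}

Trace:
Per-block solution:
  B0:  IN={}  OUT={}
  B1:  IN={}  OUT={e+f}
  B2:  IN={e+f}  OUT={}
  B3:  IN={}  OUT={}
  B4:  IN={}  OUT={e+f}
  B5:  IN={e+f}  OUT={e+f}
  B6:  IN={}  OUT={}
  B7:  IN={}  OUT={}
  B8:  IN={}  OUT={b-b}
  B9:  IN={}  OUT={}

Merge at B5: IN[B5] = OUT[B4] = {e+f}
Applying B5's transfer function to that IN value gives OUT[B5] (row B5 above).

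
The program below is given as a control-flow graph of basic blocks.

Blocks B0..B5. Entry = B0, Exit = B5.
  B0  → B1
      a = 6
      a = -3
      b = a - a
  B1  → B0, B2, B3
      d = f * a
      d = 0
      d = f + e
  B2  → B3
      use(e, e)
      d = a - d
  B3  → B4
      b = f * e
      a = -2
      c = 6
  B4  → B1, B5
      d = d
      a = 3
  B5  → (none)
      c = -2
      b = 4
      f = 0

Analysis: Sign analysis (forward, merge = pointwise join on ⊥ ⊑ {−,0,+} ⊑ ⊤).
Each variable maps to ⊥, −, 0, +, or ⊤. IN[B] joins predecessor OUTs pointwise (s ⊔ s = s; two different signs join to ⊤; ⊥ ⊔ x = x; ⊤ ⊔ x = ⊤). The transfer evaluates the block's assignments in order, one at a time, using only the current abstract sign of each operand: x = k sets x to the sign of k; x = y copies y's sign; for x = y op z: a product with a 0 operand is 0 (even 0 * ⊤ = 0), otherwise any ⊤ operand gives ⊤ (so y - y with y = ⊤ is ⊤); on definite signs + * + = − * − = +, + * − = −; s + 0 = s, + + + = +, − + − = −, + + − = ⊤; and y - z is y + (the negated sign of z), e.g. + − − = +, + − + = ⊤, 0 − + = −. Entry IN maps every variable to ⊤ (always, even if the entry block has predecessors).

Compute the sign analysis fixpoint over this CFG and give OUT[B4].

Answer: {a: +, b: ⊤, c: +, d: ⊤, e: ⊤, f: ⊤}

Trace:
Converged values:
  B0:   IN=(all ⊤)   OUT={a:-; rest ⊤}
  B1:   IN=(all ⊤)   OUT=(all ⊤)
  B2:   IN=(all ⊤)   OUT=(all ⊤)
  B3:   IN=(all ⊤)   OUT={a:-, c:+; rest ⊤}
  B4:   IN={a:-, c:+; rest ⊤}   OUT={a:+, c:+; rest ⊤}
  B5:   IN={a:+, c:+; rest ⊤}   OUT={a:+, b:+, c:-, f:0; rest ⊤}

Merge at B4: IN[B4] = OUT[B3] = {a: -, b: ⊤, c: +, d: ⊤, e: ⊤, f: ⊤}
Applying B4's transfer function to that IN value gives OUT[B4] (row B4 above).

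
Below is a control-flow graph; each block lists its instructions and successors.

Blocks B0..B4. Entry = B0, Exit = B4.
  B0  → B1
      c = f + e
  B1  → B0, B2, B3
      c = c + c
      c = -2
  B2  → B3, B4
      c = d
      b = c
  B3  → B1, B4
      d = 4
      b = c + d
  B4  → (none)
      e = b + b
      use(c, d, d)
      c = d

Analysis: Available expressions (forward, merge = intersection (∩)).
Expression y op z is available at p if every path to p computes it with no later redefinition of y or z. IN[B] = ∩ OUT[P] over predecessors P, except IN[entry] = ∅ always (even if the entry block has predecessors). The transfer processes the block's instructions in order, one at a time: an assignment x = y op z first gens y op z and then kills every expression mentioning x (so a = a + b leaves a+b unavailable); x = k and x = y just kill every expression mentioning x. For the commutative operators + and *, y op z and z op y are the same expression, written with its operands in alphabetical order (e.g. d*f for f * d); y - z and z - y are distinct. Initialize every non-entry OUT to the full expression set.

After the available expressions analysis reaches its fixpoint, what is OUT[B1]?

Converged values:
  B0:   IN={}   OUT={e+f}
  B1:   IN={e+f}   OUT={e+f}
  B2:   IN={e+f}   OUT={e+f}
  B3:   IN={e+f}   OUT={c+d, e+f}
  B4:   IN={e+f}   OUT={b+b}

Merge at B1: IN[B1] = OUT[B0] ∩ OUT[B3] = {e+f}
Applying B1's transfer function to that IN value gives OUT[B1] (row B1 above).

Answer: {e+f}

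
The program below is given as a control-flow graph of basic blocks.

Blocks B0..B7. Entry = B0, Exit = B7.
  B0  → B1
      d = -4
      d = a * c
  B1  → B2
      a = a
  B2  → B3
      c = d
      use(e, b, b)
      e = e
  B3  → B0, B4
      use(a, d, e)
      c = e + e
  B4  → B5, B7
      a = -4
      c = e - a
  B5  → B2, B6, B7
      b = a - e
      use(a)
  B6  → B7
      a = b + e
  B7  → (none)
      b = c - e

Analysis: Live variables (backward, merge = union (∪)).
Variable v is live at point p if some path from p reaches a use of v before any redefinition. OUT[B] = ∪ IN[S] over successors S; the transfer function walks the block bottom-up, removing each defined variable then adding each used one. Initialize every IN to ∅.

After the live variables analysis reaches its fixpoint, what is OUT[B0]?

Answer: {a, b, d, e}

Derivation:
Fixpoint table:
  B0: | IN={a, b, c, e} | OUT={a, b, d, e}
  B1: | IN={a, b, d, e} | OUT={a, b, d, e}
  B2: | IN={a, b, d, e} | OUT={a, b, d, e}
  B3: | IN={a, b, d, e} | OUT={a, b, c, d, e}
  B4: | IN={d, e} | OUT={a, c, d, e}
  B5: | IN={a, c, d, e} | OUT={a, b, c, d, e}
  B6: | IN={b, c, e} | OUT={c, e}
  B7: | IN={c, e} | OUT={}

Merge at B0: OUT[B0] = IN[B1] = {a, b, d, e}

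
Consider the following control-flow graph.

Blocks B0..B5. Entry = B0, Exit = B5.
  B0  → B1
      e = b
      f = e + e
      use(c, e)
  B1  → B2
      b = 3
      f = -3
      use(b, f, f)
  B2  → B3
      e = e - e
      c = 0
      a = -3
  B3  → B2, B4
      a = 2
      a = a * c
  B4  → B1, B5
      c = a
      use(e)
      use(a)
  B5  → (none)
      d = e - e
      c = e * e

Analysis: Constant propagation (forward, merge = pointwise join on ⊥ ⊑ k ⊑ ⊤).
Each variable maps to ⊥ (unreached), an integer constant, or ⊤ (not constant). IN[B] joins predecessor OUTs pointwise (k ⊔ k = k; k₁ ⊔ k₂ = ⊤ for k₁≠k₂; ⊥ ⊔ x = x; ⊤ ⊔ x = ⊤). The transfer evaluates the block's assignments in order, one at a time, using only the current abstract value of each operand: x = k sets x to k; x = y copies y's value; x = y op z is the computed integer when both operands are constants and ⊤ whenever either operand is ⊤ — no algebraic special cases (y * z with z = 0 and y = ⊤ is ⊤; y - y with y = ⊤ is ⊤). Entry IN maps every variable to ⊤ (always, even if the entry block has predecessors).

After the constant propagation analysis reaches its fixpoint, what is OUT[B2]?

Fixpoint table:
  B0:  IN=(all ⊤)  OUT=(all ⊤)
  B1:  IN=(all ⊤)  OUT={b:3, f:-3; rest ⊤}
  B2:  IN={b:3, f:-3; rest ⊤}  OUT={a:-3, b:3, c:0, f:-3; rest ⊤}
  B3:  IN={a:-3, b:3, c:0, f:-3; rest ⊤}  OUT={a:0, b:3, c:0, f:-3; rest ⊤}
  B4:  IN={a:0, b:3, c:0, f:-3; rest ⊤}  OUT={a:0, b:3, c:0, f:-3; rest ⊤}
  B5:  IN={a:0, b:3, c:0, f:-3; rest ⊤}  OUT={a:0, b:3, f:-3; rest ⊤}

Merge at B2: IN[B2] = OUT[B1] ⊔ OUT[B3] = {a: ⊤, b: 3, c: ⊤, d: ⊤, e: ⊤, f: -3}
Applying B2's transfer function to that IN value gives OUT[B2] (row B2 above).

Answer: {a: -3, b: 3, c: 0, d: ⊤, e: ⊤, f: -3}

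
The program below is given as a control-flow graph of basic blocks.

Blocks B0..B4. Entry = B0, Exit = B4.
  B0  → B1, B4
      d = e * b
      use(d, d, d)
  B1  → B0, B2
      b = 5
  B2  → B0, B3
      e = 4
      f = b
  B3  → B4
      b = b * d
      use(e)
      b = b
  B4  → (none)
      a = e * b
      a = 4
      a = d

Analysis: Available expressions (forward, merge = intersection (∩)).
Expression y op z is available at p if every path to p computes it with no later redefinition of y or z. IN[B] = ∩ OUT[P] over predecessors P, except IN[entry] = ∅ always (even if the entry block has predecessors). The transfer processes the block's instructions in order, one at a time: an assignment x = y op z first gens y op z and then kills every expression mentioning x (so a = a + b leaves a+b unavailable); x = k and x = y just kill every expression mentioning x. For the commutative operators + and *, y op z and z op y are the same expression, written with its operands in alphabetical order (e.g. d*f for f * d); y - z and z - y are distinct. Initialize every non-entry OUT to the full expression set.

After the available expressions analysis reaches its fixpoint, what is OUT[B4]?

Per-block solution:
  B0:   IN={}   OUT={b*e}
  B1:   IN={b*e}   OUT={}
  B2:   IN={}   OUT={}
  B3:   IN={}   OUT={}
  B4:   IN={}   OUT={b*e}

Merge at B4: IN[B4] = OUT[B0] ∩ OUT[B3] = {}
Applying B4's transfer function to that IN value gives OUT[B4] (row B4 above).

Answer: {b*e}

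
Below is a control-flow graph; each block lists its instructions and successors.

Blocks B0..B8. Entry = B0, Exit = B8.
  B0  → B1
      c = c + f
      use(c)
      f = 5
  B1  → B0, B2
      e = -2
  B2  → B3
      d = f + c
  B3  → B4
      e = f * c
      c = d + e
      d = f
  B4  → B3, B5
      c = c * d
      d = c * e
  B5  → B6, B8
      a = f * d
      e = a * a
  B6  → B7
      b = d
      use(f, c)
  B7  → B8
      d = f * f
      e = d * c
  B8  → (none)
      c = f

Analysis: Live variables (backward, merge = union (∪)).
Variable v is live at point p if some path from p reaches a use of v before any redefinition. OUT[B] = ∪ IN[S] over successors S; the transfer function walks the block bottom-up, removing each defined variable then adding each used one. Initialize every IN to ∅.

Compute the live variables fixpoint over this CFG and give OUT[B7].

Fixpoint table:
  B0:  IN={c, f}  OUT={c, f}
  B1:  IN={c, f}  OUT={c, f}
  B2:  IN={c, f}  OUT={c, d, f}
  B3:  IN={c, d, f}  OUT={c, d, e, f}
  B4:  IN={c, d, e, f}  OUT={c, d, f}
  B5:  IN={c, d, f}  OUT={c, d, f}
  B6:  IN={c, d, f}  OUT={c, f}
  B7:  IN={c, f}  OUT={f}
  B8:  IN={f}  OUT={}

Merge at B7: OUT[B7] = IN[B8] = {f}

Answer: {f}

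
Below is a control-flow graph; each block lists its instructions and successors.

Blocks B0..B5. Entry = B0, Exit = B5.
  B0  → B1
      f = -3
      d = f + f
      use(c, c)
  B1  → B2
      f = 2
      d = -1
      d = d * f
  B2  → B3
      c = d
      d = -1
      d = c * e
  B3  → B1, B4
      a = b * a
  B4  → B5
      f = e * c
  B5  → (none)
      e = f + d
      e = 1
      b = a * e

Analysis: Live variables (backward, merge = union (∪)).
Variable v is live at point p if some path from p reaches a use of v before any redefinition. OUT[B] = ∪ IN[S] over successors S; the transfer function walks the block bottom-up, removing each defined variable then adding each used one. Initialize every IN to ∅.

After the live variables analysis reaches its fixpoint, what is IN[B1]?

Answer: {a, b, e}

Derivation:
Per-block solution:
  B0: | IN={a, b, c, e} | OUT={a, b, e}
  B1: | IN={a, b, e} | OUT={a, b, d, e}
  B2: | IN={a, b, d, e} | OUT={a, b, c, d, e}
  B3: | IN={a, b, c, d, e} | OUT={a, b, c, d, e}
  B4: | IN={a, c, d, e} | OUT={a, d, f}
  B5: | IN={a, d, f} | OUT={}

Merge at B1: OUT[B1] = IN[B2] = {a, b, d, e}
Applying B1's transfer function to that OUT value gives IN[B1] (row B1 above).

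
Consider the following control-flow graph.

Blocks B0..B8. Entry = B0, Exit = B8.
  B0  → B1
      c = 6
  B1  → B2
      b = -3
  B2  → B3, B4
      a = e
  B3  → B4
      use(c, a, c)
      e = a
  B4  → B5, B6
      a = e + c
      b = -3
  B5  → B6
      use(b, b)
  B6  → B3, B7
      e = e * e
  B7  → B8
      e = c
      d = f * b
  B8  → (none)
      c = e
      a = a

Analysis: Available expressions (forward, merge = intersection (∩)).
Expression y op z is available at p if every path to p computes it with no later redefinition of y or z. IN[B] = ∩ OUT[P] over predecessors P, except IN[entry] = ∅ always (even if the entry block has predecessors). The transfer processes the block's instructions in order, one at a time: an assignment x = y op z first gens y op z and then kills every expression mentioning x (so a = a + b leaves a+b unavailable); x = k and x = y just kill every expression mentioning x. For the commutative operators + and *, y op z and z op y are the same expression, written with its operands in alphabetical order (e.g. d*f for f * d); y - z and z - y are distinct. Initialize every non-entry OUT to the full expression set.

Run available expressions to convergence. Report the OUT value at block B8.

Converged values:
  B0:   IN={}   OUT={}
  B1:   IN={}   OUT={}
  B2:   IN={}   OUT={}
  B3:   IN={}   OUT={}
  B4:   IN={}   OUT={c+e}
  B5:   IN={c+e}   OUT={c+e}
  B6:   IN={c+e}   OUT={}
  B7:   IN={}   OUT={b*f}
  B8:   IN={b*f}   OUT={b*f}

Merge at B8: IN[B8] = OUT[B7] = {b*f}
Applying B8's transfer function to that IN value gives OUT[B8] (row B8 above).

Answer: {b*f}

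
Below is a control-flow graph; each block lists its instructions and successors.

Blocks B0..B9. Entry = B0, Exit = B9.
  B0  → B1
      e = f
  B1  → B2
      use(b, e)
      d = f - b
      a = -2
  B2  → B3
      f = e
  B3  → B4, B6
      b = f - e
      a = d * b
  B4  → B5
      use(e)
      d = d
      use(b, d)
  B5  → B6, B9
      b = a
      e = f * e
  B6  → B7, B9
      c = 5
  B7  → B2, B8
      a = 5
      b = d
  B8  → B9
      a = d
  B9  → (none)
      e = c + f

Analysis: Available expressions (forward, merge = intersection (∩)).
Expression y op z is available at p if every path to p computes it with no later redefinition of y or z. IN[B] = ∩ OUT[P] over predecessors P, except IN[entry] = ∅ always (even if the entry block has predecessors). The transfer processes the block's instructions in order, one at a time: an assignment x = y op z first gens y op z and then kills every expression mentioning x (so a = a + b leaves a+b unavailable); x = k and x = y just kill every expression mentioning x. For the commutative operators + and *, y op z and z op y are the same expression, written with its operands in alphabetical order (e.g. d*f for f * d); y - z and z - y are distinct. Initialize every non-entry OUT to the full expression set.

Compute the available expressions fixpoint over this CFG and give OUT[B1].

Answer: {f-b}

Working:
Fixpoint table:
  B0:   IN={}   OUT={}
  B1:   IN={}   OUT={f-b}
  B2:   IN={}   OUT={}
  B3:   IN={}   OUT={b*d, f-e}
  B4:   IN={b*d, f-e}   OUT={f-e}
  B5:   IN={f-e}   OUT={}
  B6:   IN={}   OUT={}
  B7:   IN={}   OUT={}
  B8:   IN={}   OUT={}
  B9:   IN={}   OUT={c+f}

Merge at B1: IN[B1] = OUT[B0] = {}
Applying B1's transfer function to that IN value gives OUT[B1] (row B1 above).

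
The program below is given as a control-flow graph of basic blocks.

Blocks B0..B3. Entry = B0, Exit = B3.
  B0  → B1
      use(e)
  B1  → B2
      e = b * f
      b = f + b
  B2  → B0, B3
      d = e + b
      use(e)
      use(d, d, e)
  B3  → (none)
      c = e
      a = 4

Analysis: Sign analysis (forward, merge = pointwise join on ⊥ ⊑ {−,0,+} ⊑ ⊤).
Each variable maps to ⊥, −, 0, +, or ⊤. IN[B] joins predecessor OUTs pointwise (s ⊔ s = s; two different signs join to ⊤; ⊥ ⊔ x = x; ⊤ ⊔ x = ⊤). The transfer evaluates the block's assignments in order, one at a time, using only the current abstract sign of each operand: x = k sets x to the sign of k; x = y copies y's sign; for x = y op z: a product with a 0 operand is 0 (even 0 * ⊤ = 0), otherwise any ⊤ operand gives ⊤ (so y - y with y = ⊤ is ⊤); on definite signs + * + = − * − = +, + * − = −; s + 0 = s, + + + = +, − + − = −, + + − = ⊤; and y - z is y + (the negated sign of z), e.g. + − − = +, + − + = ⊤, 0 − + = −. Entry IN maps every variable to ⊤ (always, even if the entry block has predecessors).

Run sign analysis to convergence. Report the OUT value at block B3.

Answer: {a: +, b: ⊤, c: ⊤, d: ⊤, e: ⊤, f: ⊤}

Working:
Per-block solution:
  B0:  IN=(all ⊤)  OUT=(all ⊤)
  B1:  IN=(all ⊤)  OUT=(all ⊤)
  B2:  IN=(all ⊤)  OUT=(all ⊤)
  B3:  IN=(all ⊤)  OUT={a:+; rest ⊤}

Merge at B3: IN[B3] = OUT[B2] = {a: ⊤, b: ⊤, c: ⊤, d: ⊤, e: ⊤, f: ⊤}
Applying B3's transfer function to that IN value gives OUT[B3] (row B3 above).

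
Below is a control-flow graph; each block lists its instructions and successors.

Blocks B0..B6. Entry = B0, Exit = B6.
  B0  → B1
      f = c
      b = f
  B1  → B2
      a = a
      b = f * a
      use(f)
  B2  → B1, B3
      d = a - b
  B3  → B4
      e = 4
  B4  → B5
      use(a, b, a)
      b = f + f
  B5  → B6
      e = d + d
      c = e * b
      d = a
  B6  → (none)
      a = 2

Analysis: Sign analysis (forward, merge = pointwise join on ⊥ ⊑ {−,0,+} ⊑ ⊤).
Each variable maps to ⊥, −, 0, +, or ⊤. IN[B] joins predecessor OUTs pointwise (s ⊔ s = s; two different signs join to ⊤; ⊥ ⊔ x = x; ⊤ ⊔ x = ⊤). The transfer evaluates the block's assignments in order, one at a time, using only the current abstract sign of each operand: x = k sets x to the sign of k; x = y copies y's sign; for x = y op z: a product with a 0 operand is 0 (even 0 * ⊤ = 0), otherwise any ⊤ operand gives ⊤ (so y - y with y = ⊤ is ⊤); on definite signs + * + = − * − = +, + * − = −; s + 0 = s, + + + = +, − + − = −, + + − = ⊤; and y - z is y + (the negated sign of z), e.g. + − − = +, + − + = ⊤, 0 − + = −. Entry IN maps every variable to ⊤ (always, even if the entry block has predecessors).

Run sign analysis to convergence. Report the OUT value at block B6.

Answer: {a: +, b: ⊤, c: ⊤, d: ⊤, e: ⊤, f: ⊤}

Derivation:
Converged values:
  B0: | IN=(all ⊤) | OUT=(all ⊤)
  B1: | IN=(all ⊤) | OUT=(all ⊤)
  B2: | IN=(all ⊤) | OUT=(all ⊤)
  B3: | IN=(all ⊤) | OUT={e:+; rest ⊤}
  B4: | IN={e:+; rest ⊤} | OUT={e:+; rest ⊤}
  B5: | IN={e:+; rest ⊤} | OUT=(all ⊤)
  B6: | IN=(all ⊤) | OUT={a:+; rest ⊤}

Merge at B6: IN[B6] = OUT[B5] = {a: ⊤, b: ⊤, c: ⊤, d: ⊤, e: ⊤, f: ⊤}
Applying B6's transfer function to that IN value gives OUT[B6] (row B6 above).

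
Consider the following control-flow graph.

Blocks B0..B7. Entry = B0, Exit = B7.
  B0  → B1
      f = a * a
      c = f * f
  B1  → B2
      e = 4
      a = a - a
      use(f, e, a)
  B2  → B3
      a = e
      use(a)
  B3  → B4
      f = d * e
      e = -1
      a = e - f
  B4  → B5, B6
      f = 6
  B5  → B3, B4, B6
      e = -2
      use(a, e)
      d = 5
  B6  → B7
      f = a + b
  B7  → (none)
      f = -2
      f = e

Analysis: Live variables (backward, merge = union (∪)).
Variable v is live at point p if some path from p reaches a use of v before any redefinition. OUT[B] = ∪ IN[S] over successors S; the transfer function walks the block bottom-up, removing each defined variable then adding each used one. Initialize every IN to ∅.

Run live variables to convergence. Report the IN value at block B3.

Converged values:
  B0: | IN={a, b, d} | OUT={a, b, d, f}
  B1: | IN={a, b, d, f} | OUT={b, d, e}
  B2: | IN={b, d, e} | OUT={b, d, e}
  B3: | IN={b, d, e} | OUT={a, b, e}
  B4: | IN={a, b, e} | OUT={a, b, e}
  B5: | IN={a, b} | OUT={a, b, d, e}
  B6: | IN={a, b, e} | OUT={e}
  B7: | IN={e} | OUT={}

Merge at B3: OUT[B3] = IN[B4] = {a, b, e}
Applying B3's transfer function to that OUT value gives IN[B3] (row B3 above).

Answer: {b, d, e}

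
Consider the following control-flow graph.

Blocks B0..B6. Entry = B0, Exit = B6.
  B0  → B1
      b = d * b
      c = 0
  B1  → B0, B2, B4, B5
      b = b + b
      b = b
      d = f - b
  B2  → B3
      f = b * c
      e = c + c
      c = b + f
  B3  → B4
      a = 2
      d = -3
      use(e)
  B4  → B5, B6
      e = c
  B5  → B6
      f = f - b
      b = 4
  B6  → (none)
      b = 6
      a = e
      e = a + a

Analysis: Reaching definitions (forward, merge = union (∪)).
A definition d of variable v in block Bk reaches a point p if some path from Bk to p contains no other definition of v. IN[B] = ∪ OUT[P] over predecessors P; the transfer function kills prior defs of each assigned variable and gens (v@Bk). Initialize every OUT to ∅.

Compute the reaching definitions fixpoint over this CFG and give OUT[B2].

Fixpoint table:
  B0:   IN={b@B1, c@B0, d@B1}   OUT={b@B0, c@B0, d@B1}
  B1:   IN={b@B0, c@B0, d@B1}   OUT={b@B1, c@B0, d@B1}
  B2:   IN={b@B1, c@B0, d@B1}   OUT={b@B1, c@B2, d@B1, e@B2, f@B2}
  B3:   IN={b@B1, c@B2, d@B1, e@B2, f@B2}   OUT={a@B3, b@B1, c@B2, d@B3, e@B2, f@B2}
  B4:   IN={a@B3, b@B1, c@B0, c@B2, d@B1, d@B3, e@B2, f@B2}   OUT={a@B3, b@B1, c@B0, c@B2, d@B1, d@B3, e@B4, f@B2}
  B5:   IN={a@B3, b@B1, c@B0, c@B2, d@B1, d@B3, e@B4, f@B2}   OUT={a@B3, b@B5, c@B0, c@B2, d@B1, d@B3, e@B4, f@B5}
  B6:   IN={a@B3, b@B1, b@B5, c@B0, c@B2, d@B1, d@B3, e@B4, f@B2, f@B5}   OUT={a@B6, b@B6, c@B0, c@B2, d@B1, d@B3, e@B6, f@B2, f@B5}

Merge at B2: IN[B2] = OUT[B1] = {b@B1, c@B0, d@B1}
Applying B2's transfer function to that IN value gives OUT[B2] (row B2 above).

Answer: {b@B1, c@B2, d@B1, e@B2, f@B2}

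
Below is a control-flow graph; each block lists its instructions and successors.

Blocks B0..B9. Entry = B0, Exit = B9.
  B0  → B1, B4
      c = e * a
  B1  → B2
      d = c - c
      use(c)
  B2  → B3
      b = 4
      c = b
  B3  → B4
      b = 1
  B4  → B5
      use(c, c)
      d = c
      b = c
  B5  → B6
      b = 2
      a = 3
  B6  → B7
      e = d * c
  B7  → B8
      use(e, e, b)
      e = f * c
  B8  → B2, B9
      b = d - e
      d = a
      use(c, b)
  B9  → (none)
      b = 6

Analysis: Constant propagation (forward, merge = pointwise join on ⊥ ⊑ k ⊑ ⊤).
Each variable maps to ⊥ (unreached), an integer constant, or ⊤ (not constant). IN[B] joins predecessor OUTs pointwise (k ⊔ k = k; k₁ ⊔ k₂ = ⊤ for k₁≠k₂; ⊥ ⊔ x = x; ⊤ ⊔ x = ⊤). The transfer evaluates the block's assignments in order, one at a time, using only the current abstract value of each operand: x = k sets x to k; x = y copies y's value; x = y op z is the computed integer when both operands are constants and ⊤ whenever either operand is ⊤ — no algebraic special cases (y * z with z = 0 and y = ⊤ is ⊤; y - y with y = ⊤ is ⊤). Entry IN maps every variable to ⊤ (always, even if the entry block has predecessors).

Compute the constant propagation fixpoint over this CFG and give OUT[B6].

Converged values:
  B0:  IN=(all ⊤)  OUT=(all ⊤)
  B1:  IN=(all ⊤)  OUT=(all ⊤)
  B2:  IN=(all ⊤)  OUT={b:4, c:4; rest ⊤}
  B3:  IN={b:4, c:4; rest ⊤}  OUT={b:1, c:4; rest ⊤}
  B4:  IN=(all ⊤)  OUT=(all ⊤)
  B5:  IN=(all ⊤)  OUT={a:3, b:2; rest ⊤}
  B6:  IN={a:3, b:2; rest ⊤}  OUT={a:3, b:2; rest ⊤}
  B7:  IN={a:3, b:2; rest ⊤}  OUT={a:3, b:2; rest ⊤}
  B8:  IN={a:3, b:2; rest ⊤}  OUT={a:3, d:3; rest ⊤}
  B9:  IN={a:3, d:3; rest ⊤}  OUT={a:3, b:6, d:3; rest ⊤}

Merge at B6: IN[B6] = OUT[B5] = {a: 3, b: 2, c: ⊤, d: ⊤, e: ⊤, f: ⊤}
Applying B6's transfer function to that IN value gives OUT[B6] (row B6 above).

Answer: {a: 3, b: 2, c: ⊤, d: ⊤, e: ⊤, f: ⊤}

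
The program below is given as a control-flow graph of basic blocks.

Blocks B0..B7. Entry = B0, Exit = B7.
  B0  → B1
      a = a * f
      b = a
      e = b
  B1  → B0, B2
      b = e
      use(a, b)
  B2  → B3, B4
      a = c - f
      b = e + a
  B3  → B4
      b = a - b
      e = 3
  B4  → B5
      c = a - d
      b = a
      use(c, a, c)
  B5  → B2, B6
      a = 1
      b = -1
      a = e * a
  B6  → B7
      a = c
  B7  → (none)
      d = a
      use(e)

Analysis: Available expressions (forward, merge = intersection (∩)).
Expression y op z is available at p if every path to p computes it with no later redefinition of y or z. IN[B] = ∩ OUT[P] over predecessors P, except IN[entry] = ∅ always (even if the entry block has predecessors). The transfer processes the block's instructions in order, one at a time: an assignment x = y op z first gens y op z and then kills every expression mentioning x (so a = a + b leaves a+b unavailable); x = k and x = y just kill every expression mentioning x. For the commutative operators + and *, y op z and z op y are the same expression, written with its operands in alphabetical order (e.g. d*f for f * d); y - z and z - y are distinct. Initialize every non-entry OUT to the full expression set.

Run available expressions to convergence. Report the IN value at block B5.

Answer: {a-d}

Working:
Fixpoint table:
  B0: | IN={} | OUT={}
  B1: | IN={} | OUT={}
  B2: | IN={} | OUT={a+e, c-f}
  B3: | IN={a+e, c-f} | OUT={c-f}
  B4: | IN={c-f} | OUT={a-d}
  B5: | IN={a-d} | OUT={}
  B6: | IN={} | OUT={}
  B7: | IN={} | OUT={}

Merge at B5: IN[B5] = OUT[B4] = {a-d}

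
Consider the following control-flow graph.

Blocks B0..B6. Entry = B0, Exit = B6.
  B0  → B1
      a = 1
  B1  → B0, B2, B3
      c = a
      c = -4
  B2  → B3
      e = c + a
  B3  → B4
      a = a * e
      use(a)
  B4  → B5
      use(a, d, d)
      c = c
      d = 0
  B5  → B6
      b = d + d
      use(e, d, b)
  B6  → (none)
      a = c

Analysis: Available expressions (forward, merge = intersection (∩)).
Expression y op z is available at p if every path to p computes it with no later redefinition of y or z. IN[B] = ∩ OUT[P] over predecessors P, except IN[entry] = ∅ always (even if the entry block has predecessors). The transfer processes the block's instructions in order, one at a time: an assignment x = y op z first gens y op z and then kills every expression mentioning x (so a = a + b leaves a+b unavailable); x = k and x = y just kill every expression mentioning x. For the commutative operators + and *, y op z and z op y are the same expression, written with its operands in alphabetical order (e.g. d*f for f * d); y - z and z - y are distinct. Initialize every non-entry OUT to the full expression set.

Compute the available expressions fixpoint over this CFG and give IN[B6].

Answer: {d+d}

Derivation:
Converged values:
  B0:   IN={}   OUT={}
  B1:   IN={}   OUT={}
  B2:   IN={}   OUT={a+c}
  B3:   IN={}   OUT={}
  B4:   IN={}   OUT={}
  B5:   IN={}   OUT={d+d}
  B6:   IN={d+d}   OUT={d+d}

Merge at B6: IN[B6] = OUT[B5] = {d+d}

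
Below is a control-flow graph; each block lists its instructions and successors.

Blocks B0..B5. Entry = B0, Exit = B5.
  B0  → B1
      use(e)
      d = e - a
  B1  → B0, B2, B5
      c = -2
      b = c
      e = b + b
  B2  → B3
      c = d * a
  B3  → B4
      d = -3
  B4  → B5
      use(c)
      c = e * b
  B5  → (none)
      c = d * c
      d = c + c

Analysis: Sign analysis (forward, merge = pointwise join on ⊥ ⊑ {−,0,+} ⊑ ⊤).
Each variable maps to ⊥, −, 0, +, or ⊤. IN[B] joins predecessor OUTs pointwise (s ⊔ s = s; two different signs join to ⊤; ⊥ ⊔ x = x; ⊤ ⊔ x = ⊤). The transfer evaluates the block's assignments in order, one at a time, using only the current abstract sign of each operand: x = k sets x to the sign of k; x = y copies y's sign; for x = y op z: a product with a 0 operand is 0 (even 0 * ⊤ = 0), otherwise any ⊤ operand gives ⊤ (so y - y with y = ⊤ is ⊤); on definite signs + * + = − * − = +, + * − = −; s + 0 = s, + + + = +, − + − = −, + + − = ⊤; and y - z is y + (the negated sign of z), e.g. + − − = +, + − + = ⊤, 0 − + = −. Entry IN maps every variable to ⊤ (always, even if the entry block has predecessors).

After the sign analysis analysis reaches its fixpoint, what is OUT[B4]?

Per-block solution:
  B0:   IN=(all ⊤)   OUT=(all ⊤)
  B1:   IN=(all ⊤)   OUT={b:-, c:-, e:-; rest ⊤}
  B2:   IN={b:-, c:-, e:-; rest ⊤}   OUT={b:-, e:-; rest ⊤}
  B3:   IN={b:-, e:-; rest ⊤}   OUT={b:-, d:-, e:-; rest ⊤}
  B4:   IN={b:-, d:-, e:-; rest ⊤}   OUT={b:-, c:+, d:-, e:-; rest ⊤}
  B5:   IN={b:-, e:-; rest ⊤}   OUT={b:-, e:-; rest ⊤}

Merge at B4: IN[B4] = OUT[B3] = {a: ⊤, b: -, c: ⊤, d: -, e: -, f: ⊤}
Applying B4's transfer function to that IN value gives OUT[B4] (row B4 above).

Answer: {a: ⊤, b: -, c: +, d: -, e: -, f: ⊤}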